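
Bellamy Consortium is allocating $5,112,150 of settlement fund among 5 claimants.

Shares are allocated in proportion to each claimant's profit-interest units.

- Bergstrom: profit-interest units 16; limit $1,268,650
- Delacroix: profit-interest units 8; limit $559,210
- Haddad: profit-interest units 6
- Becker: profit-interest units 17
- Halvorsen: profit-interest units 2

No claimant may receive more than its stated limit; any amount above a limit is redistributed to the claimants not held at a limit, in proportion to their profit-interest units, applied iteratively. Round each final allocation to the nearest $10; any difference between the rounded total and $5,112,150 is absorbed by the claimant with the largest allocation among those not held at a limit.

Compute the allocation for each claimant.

Total profit-interest units = 49.
Unconstrained shares: Bergstrom 1,669,273.47; Delacroix 834,636.73; Haddad 625,977.55; Becker 1,773,603.06; Halvorsen 208,659.18.
Held at cap: Bergstrom ($1,268,650), Delacroix ($559,210); remaining pool $3,284,290 reallocated over remaining profit-interest units 25.
Redistributed shares: Haddad 788,229.60 → $788,230; Becker 2,233,317.20 → $2,233,320; Halvorsen 262,743.20 → $262,740.

Bergstrom: $1,268,650 · Delacroix: $559,210 · Haddad: $788,230 · Becker: $2,233,320 · Halvorsen: $262,740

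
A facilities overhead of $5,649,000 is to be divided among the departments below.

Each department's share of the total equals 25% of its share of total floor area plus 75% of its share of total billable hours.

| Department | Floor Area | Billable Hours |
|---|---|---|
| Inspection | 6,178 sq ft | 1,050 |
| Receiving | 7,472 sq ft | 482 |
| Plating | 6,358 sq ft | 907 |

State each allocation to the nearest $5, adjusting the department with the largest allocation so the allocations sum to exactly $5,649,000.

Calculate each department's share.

Floor area total 20,008; billable hours total 2,439.
Combined weights (25% floor area + 75% billable hours): Inspection 0.4001; Receiving 0.2416; Plating 0.3583.
Unrounded shares: Inspection 2,260,008.71; Receiving 1,364,680.55; Plating 2,024,310.74.
At nearest $5: Inspection $2,260,010; Receiving $1,364,680; Plating $2,024,310. Sum = $5,649,000.
Rounded total matches; no reconciliation needed.

Inspection: $2,260,010; Receiving: $1,364,680; Plating: $2,024,310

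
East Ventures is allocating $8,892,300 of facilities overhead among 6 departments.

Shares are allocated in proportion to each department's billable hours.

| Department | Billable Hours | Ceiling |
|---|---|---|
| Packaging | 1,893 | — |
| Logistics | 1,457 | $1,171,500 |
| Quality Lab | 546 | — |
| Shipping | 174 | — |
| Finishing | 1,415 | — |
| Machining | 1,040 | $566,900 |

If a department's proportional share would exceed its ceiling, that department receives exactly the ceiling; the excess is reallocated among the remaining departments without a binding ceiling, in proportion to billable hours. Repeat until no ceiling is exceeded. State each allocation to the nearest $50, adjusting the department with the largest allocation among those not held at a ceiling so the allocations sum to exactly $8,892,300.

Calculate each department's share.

Combined billable hours = 6,525.
Pro-rata shares before constraints: Packaging 2,579,789.10; Logistics 1,985,606.30; Quality Lab 744,091.31; Shipping 237,128.00; Finishing 1,928,368.51; Machining 1,417,316.78.
Cap binds for Logistics ($1,171,500), Machining ($566,900); remaining pool $7,153,900 reallocated over remaining billable hours 4,028.
Remaining shares: Packaging 3,362,048.83 → $3,362,050; Quality Lab 969,719.31 → $969,700; Shipping 309,031.43 → $309,050; Finishing 2,513,100.42 → $2,513,100.

Packaging: $3,362,050 · Logistics: $1,171,500 · Quality Lab: $969,700 · Shipping: $309,050 · Finishing: $2,513,100 · Machining: $566,900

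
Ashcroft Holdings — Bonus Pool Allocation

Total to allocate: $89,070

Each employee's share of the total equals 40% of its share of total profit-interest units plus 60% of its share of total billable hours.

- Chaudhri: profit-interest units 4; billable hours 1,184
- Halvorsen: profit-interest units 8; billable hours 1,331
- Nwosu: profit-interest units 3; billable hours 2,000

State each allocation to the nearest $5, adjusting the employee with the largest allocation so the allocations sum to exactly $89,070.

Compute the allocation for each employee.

Chaudhri: $23,515; Halvorsen: $34,755; Nwosu: $30,800

Totals — profit-interest units 15, billable hours 4,515.
Blended shares (40% profit-interest units + 60% billable hours): Chaudhri 0.2640; Halvorsen 0.3902; Nwosu 0.3458.
Unrounded shares: Chaudhri 23,515.27; Halvorsen 34,756.04; Nwosu 30,798.69.
Rounded to nearest $5: Chaudhri $23,515; Halvorsen $34,755; Nwosu $30,800. Sum = $89,070.
Rounded total matches; no reconciliation needed.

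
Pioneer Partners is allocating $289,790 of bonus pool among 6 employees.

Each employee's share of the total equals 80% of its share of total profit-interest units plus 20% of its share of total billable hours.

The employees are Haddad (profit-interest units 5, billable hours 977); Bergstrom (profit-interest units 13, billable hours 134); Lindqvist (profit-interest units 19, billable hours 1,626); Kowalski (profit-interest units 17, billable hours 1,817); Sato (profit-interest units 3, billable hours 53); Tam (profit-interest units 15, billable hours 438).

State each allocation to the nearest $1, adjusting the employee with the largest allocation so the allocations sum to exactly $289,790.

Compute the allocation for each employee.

Totals — profit-interest units 72, billable hours 5,045.
Composite weights (80% profit-interest units + 20% billable hours): Haddad 0.0943; Bergstrom 0.1498; Lindqvist 0.2756; Kowalski 0.2609; Sato 0.0354; Tam 0.1840.
Proportional shares: Haddad 27,323.42; Bergstrom 43,397.98; Lindqvist 79,857.71; Kowalski 75,612.18; Sato 10,268.54; Tam 53,330.17.
Rounded to nearest $1: Haddad $27,323; Bergstrom $43,398; Lindqvist $79,858; Kowalski $75,612; Sato $10,269; Tam $53,330. Sum = $289,790.
Sum already equals the total — no adjustment.

Haddad: $27,323 | Bergstrom: $43,398 | Lindqvist: $79,858 | Kowalski: $75,612 | Sato: $10,269 | Tam: $53,330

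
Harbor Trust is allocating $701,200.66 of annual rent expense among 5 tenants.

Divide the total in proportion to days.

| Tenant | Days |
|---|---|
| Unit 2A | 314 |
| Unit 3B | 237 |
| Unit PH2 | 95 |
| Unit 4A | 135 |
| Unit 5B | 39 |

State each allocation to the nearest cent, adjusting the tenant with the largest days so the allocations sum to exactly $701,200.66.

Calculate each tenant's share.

Unit 2A: $268,508.55 | Unit 3B: $202,664.09 | Unit PH2: $81,236.66 | Unit 4A: $115,441.57 | Unit 5B: $33,349.79

Combined days = 314 + 237 + 95 + 135 + 39 = 820.
Pro-rata amounts: Unit 2A 268,508.5454; Unit 3B 202,664.0932; Unit PH2 81,236.6618; Unit 4A 115,441.5721; Unit 5B 33,349.7875.
At nearest cent: Unit 2A $268,508.55; Unit 3B $202,664.09; Unit PH2 $81,236.66; Unit 4A $115,441.57; Unit 5B $33,349.79. Sum = $701,200.66.
No rounding difference to absorb.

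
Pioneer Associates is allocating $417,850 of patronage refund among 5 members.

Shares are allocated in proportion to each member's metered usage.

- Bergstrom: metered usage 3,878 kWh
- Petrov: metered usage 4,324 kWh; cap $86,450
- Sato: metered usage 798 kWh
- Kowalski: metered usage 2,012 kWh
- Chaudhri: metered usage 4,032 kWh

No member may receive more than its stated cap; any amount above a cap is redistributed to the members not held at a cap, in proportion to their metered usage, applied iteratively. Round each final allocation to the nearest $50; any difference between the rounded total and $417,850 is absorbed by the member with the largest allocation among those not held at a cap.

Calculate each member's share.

Bergstrom: $119,900 | Petrov: $86,450 | Sato: $24,650 | Kowalski: $62,200 | Chaudhri: $124,650

Combined metered usage = 15,044.
Proportional shares (ignoring caps): Bergstrom 107,712.20; Petrov 120,099.93; Sato 22,164.60; Kowalski 55,883.69; Chaudhri 111,989.58.
Held at cap: Petrov ($86,450); residual $331,400 reallocated over remaining metered usage 10,720.
Remaining shares: Bergstrom 119,885.19 → $119,900; Sato 24,669.51 → $24,650; Kowalski 62,199.33 → $62,200; Chaudhri 124,645.97 → $124,650.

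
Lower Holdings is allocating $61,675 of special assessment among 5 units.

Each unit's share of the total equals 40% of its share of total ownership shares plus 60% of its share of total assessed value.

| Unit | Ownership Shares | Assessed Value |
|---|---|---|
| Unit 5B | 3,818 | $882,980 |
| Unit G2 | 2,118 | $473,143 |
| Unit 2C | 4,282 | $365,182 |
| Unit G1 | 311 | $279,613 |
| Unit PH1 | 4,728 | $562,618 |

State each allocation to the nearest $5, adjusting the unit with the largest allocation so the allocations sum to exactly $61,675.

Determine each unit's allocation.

Unit 5B: $18,920 | Unit G2: $10,255 | Unit 2C: $12,195 | Unit G1: $4,540 | Unit PH1: $15,765

Ownership shares total 15,257; assessed value total 2,563,536.
Blended shares (40% ownership shares + 60% assessed value): Unit 5B 0.3068; Unit G2 0.1663; Unit 2C 0.1977; Unit G1 0.0736; Unit PH1 0.2556.
Proportional shares: Unit 5B 18,919.50; Unit G2 10,254.61; Unit 2C 12,195.29; Unit G1 4,539.13; Unit PH1 15,766.47.
After rounding ($5): Unit 5B $18,920; Unit G2 $10,255; Unit 2C $12,195; Unit G1 $4,540; Unit PH1 $15,765. Sum = $61,675.
No rounding difference to absorb.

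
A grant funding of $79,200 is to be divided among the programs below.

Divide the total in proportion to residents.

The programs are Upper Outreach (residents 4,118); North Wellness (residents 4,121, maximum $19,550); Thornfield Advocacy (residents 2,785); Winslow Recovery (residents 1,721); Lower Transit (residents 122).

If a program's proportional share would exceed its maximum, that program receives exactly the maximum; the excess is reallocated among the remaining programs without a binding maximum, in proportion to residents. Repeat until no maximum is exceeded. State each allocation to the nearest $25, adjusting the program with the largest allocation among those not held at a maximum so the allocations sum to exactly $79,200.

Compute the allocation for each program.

Upper Outreach: $28,075 | North Wellness: $19,550 | Thornfield Advocacy: $19,000 | Winslow Recovery: $11,750 | Lower Transit: $825

Residents total: 12,867.
Pro-rata shares before constraints: Upper Outreach 25,347.45; North Wellness 25,365.91; Thornfield Advocacy 17,142.46; Winslow Recovery 10,593.24; Lower Transit 750.94.
Cap binds for North Wellness ($19,550); balance $59,650 reallocated over remaining residents 8,746.
Redistributed shares: Upper Outreach 28,085.83 → $28,075; Thornfield Advocacy 18,994.43 → $19,000; Winslow Recovery 11,737.67 → $11,750; Lower Transit 832.07 → $825.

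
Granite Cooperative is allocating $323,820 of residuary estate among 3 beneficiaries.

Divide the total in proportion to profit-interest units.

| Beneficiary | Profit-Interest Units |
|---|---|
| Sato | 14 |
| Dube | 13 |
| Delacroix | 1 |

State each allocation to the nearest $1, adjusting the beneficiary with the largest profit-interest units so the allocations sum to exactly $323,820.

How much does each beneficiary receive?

Sato: $161,910; Dube: $150,345; Delacroix: $11,565

Profit-interest units total: 14 + 13 + 1 = 28.
Pro-rata amounts: Sato 161,910.00; Dube 150,345.00; Delacroix 11,565.00.
At nearest $1: Sato $161,910; Dube $150,345; Delacroix $11,565. Sum = $323,820.
No rounding difference to absorb.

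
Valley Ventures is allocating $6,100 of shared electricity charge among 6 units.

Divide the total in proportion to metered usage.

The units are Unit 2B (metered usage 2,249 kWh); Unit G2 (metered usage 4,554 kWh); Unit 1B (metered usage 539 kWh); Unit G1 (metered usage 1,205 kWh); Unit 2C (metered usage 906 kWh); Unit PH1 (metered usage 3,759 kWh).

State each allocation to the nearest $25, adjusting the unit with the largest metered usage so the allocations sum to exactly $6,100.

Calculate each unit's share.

Unit 2B: $1,050 · Unit G2: $2,100 · Unit 1B: $250 · Unit G1: $550 · Unit 2C: $425 · Unit PH1: $1,725

Total metered usage = 2,249 + 4,554 + 539 + 1,205 + 906 + 3,759 = 13,212.
Raw shares: Unit 2B 1,038.37; Unit G2 2,102.59; Unit 1B 248.86; Unit G1 556.35; Unit 2C 418.30; Unit PH1 1,735.54.
Rounded to nearest $25: Unit 2B $1,050; Unit G2 $2,100; Unit 1B $250; Unit G1 $550; Unit 2C $425; Unit PH1 $1,725. Sum = $6,100.
Sum already equals the total — no adjustment.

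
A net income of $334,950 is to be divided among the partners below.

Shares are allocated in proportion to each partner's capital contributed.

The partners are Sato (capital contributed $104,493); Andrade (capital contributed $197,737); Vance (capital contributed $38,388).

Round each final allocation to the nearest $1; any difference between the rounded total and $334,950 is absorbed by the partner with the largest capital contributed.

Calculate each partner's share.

Sum of capital contributed: 104,493 + 197,737 + 38,388 = 340,618.
Raw shares: Sato 102,754.20; Andrade 194,446.59; Vance 37,749.21.
After rounding ($1): Sato $102,754; Andrade $194,447; Vance $37,749. Sum = $334,950.
Rounded total matches; no reconciliation needed.

Sato: $102,754 · Andrade: $194,447 · Vance: $37,749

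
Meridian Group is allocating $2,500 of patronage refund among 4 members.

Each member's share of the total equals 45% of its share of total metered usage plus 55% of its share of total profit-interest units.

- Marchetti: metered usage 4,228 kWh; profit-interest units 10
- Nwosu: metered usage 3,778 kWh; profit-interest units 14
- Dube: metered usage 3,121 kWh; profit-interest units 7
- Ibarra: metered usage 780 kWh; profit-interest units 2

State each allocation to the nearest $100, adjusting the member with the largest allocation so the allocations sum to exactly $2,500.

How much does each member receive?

Marchetti: $800 · Nwosu: $900 · Dube: $600 · Ibarra: $200

Metered usage total 11,907; profit-interest units total 33.
Combined weights (45% metered usage + 55% profit-interest units): Marchetti 0.3265; Nwosu 0.3761; Dube 0.2346; Ibarra 0.0628.
Raw shares: Marchetti 816.14; Nwosu 940.29; Dube 586.55; Ibarra 157.03.
After rounding ($100): Marchetti $800; Nwosu $900; Dube $600; Ibarra $200. Sum = $2,500.
Sum already equals the total — no adjustment.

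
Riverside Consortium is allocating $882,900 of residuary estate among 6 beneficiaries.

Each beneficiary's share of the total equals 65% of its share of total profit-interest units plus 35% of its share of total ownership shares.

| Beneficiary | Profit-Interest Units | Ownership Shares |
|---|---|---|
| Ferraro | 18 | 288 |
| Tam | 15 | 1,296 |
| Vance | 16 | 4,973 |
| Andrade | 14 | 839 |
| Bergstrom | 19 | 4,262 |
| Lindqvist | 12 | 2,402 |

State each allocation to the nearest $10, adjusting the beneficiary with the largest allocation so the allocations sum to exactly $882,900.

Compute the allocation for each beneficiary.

Ferraro: $116,220 | Tam: $120,060 | Vance: $206,980 | Andrade: $103,910 | Bergstrom: $209,680 | Lindqvist: $126,050

Totals — profit-interest units 94, ownership shares 14,060.
Combined weights (65% profit-interest units + 35% ownership shares): Ferraro 0.1316; Tam 0.1360; Vance 0.2344; Andrade 0.1177; Bergstrom 0.2375; Lindqvist 0.1428.
Proportional shares: Ferraro 116,222.62; Tam 120,061.28; Vance 206,980.68; Andrade 103,912.03; Bergstrom 209,669.58; Lindqvist 126,053.81.
At nearest $10: Ferraro $116,220; Tam $120,060; Vance $206,980; Andrade $103,910; Bergstrom $209,670; Lindqvist $126,050. Sum = $882,890.
Difference $882,900 − $882,890 = +$10 applied to largest allocation (Bergstrom): Bergstrom becomes $209,680.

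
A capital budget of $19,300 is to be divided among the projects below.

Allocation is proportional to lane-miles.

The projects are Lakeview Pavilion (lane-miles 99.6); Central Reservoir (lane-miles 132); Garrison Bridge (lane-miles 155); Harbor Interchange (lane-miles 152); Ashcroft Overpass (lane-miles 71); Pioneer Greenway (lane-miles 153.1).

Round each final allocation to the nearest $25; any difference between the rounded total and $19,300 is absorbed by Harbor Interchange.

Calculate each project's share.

Lane-miles total: 762.7.
Proportional shares: Lakeview Pavilion 99.6/762.7 × $19,300 = 2,520.36; Central Reservoir 132/762.7 × $19,300 = 3,340.24; Garrison Bridge 155/762.7 × $19,300 = 3,922.25; Harbor Interchange 152/762.7 × $19,300 = 3,846.34; Ashcroft Overpass 71/762.7 × $19,300 = 1,796.64; Pioneer Greenway 153.1/762.7 × $19,300 = 3,874.17.
Rounded to nearest $25: Lakeview Pavilion $2,525; Central Reservoir $3,350; Garrison Bridge $3,925; Harbor Interchange $3,850; Ashcroft Overpass $1,800; Pioneer Greenway $3,875. Sum = $19,325.
Difference $19,300 − $19,325 = −$25 applied to Harbor Interchange: Harbor Interchange becomes $3,825.

Lakeview Pavilion: $2,525 · Central Reservoir: $3,350 · Garrison Bridge: $3,925 · Harbor Interchange: $3,825 · Ashcroft Overpass: $1,800 · Pioneer Greenway: $3,875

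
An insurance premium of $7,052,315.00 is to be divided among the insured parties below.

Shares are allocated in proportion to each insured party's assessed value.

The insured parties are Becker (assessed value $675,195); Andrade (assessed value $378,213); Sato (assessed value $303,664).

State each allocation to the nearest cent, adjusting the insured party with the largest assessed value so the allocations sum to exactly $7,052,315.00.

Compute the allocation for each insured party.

Total assessed value = 675,195 + 378,213 + 303,664 = 1,357,072.
Pro-rata amounts: Becker 3,508,795.2787; Andrade 1,965,464.77497; Sato 1,578,054.9464.
Rounded to nearest cent: Becker $3,508,795.28; Andrade $1,965,464.77; Sato $1,578,054.95. Sum = $7,052,315.00.
Sum already equals the total — no adjustment.

Becker: $3,508,795.28 · Andrade: $1,965,464.77 · Sato: $1,578,054.95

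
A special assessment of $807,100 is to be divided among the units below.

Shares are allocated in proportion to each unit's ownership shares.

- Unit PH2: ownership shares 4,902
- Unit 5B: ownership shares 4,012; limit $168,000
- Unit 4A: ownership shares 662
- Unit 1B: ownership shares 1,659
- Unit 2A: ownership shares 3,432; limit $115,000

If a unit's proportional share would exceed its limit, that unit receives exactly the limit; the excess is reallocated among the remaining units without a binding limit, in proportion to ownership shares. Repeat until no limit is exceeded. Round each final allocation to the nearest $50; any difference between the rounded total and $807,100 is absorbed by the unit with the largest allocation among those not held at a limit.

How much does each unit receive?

Combined ownership shares = 14,667.
Pro-rata shares before constraints: Unit PH2 269,748.70; Unit 5B 220,773.52; Unit 4A 36,428.73; Unit 1B 91,291.94; Unit 2A 188,857.11.
Held at cap: Unit 5B ($168,000), Unit 2A ($115,000); balance $524,100 reallocated over remaining ownership shares 7,223.
Redistributed shares: Unit PH2 355,688.52 → $355,700; Unit 4A 48,034.64 → $48,050; Unit 1B 120,376.84 → $120,400.
Rounding difference −$50 applied to Unit PH2 → $355,650.

Unit PH2: $355,650; Unit 5B: $168,000; Unit 4A: $48,050; Unit 1B: $120,400; Unit 2A: $115,000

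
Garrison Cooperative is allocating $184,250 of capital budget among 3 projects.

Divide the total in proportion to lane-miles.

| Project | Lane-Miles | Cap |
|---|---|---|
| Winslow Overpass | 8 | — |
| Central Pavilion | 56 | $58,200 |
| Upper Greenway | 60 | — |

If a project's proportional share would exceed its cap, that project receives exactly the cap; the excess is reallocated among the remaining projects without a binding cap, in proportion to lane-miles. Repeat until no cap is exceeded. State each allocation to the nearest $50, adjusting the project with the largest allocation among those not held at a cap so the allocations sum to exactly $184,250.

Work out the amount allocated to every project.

Winslow Overpass: $14,850; Central Pavilion: $58,200; Upper Greenway: $111,200

Lane-miles total: 124.
Pro-rata shares before constraints: Winslow Overpass 11,887.10; Central Pavilion 83,209.68; Upper Greenway 89,153.23.
Cap binds for Central Pavilion ($58,200); residual $126,050 reallocated over remaining lane-miles 68.
Shares after redistribution: Winslow Overpass 14,829.41 → $14,850; Upper Greenway 111,220.59 → $111,200.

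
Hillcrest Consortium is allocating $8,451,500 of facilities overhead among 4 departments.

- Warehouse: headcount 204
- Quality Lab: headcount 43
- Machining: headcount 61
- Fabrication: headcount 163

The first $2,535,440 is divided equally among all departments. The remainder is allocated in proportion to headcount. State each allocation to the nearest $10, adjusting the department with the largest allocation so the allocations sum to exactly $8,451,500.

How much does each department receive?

Equal tier: $2,535,440 ÷ 4 = $633,860 apiece.
Remainder $5,916,060 by headcount (total 471): Warehouse 2,562,369.94 → $2,562,370; Quality Lab 540,107.39 → $540,110; Machining 766,198.85 → $766,200; Fabrication 2,047,383.82 → $2,047,380.
Totals: Warehouse $633,860 + $2,562,370 = $3,196,230; Quality Lab $633,860 + $540,110 = $1,173,970; Machining $633,860 + $766,200 = $1,400,060; Fabrication $633,860 + $2,047,380 = $2,681,240.

Warehouse: $3,196,230 | Quality Lab: $1,173,970 | Machining: $1,400,060 | Fabrication: $2,681,240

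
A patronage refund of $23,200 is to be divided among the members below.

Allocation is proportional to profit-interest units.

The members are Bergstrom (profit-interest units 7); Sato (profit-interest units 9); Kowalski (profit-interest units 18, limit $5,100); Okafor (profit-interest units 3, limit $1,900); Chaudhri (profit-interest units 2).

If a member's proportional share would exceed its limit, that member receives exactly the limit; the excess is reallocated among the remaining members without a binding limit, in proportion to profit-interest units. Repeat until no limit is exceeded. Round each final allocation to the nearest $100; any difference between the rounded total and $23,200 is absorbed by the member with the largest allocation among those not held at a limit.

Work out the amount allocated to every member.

Bergstrom: $6,300 · Sato: $8,100 · Kowalski: $5,100 · Okafor: $1,900 · Chaudhri: $1,800

Sum of profit-interest units: 39.
Proportional shares (ignoring caps): Bergstrom 4,164.10; Sato 5,353.85; Kowalski 10,707.69; Okafor 1,784.62; Chaudhri 1,189.74.
Held at cap: Kowalski ($5,100); residual $18,100 reallocated over remaining profit-interest units 21.
Held at cap: Okafor ($1,900); residual $16,200 reallocated over remaining profit-interest units 18.
Shares after redistribution: Bergstrom 6,300.00 → $6,300; Sato 8,100.00 → $8,100; Chaudhri 1,800.00 → $1,800.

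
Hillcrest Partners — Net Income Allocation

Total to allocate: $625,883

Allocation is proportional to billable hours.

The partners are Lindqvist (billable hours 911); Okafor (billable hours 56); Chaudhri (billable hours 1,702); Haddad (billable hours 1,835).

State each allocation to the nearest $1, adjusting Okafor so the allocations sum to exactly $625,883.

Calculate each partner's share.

Sum of billable hours: 4,504.
Proportional shares: Lindqvist 911/4,504 × $625,883 = 126,594.01; Okafor 56/4,504 × $625,883 = 7,781.85; Chaudhri 1,702/4,504 × $625,883 = 236,512.63; Haddad 1,835/4,504 × $625,883 = 254,994.52.
At nearest $1: Lindqvist $126,594; Okafor $7,782; Chaudhri $236,513; Haddad $254,995. Sum = $625,884.
Difference $625,883 − $625,884 = −$1 applied to Okafor: Okafor becomes $7,781.

Lindqvist: $126,594; Okafor: $7,781; Chaudhri: $236,513; Haddad: $254,995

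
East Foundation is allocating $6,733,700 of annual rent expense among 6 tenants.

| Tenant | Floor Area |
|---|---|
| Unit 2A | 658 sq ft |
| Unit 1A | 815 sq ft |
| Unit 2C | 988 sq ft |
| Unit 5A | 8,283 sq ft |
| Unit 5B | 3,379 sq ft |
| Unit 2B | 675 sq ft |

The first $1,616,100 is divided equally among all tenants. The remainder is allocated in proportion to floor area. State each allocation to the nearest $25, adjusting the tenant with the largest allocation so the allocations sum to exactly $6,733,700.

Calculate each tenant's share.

$1,616,100 shared equally gives $269,350 per tenant.
Remainder $5,117,600 by floor area (total 14,798): Unit 2A 227,556.48 → $227,550; Unit 1A 281,851.87 → $281,850; Unit 2C 341,680.55 → $341,675; Unit 5A 2,864,514.18 → $2,864,525; Unit 5B 1,168,561.32 → $1,168,550; Unit 2B 233,435.60 → $233,425.
Rounding difference +$25 on remainder applied to Unit 5A.
Totals: Unit 2A $269,350 + $227,550 = $496,900; Unit 1A $269,350 + $281,850 = $551,200; Unit 2C $269,350 + $341,675 = $611,025; Unit 5A $269,350 + $2,864,550 = $3,133,900; Unit 5B $269,350 + $1,168,550 = $1,437,900; Unit 2B $269,350 + $233,425 = $502,775.

Unit 2A: $496,900 · Unit 1A: $551,200 · Unit 2C: $611,025 · Unit 5A: $3,133,900 · Unit 5B: $1,437,900 · Unit 2B: $502,775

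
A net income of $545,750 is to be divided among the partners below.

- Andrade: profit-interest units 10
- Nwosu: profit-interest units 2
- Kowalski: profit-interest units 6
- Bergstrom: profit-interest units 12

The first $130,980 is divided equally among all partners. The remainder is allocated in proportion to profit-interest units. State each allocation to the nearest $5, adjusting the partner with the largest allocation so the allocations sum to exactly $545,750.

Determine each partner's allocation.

First tranche $130,980 split equally: $32,745 each.
Remainder $414,770 by profit-interest units (total 30): Andrade 138,256.67 → $138,255; Nwosu 27,651.33 → $27,650; Kowalski 82,954.00 → $82,955; Bergstrom 165,908.00 → $165,910.
Totals: Andrade $32,745 + $138,255 = $171,000; Nwosu $32,745 + $27,650 = $60,395; Kowalski $32,745 + $82,955 = $115,700; Bergstrom $32,745 + $165,910 = $198,655.

Andrade: $171,000 | Nwosu: $60,395 | Kowalski: $115,700 | Bergstrom: $198,655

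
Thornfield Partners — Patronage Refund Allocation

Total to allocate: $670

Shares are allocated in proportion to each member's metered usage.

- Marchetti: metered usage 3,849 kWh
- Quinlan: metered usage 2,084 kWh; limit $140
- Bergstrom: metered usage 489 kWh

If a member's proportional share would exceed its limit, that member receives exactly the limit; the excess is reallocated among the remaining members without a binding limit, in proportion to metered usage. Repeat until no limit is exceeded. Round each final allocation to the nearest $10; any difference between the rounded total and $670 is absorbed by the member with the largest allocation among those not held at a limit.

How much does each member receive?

Marchetti: $470 · Quinlan: $140 · Bergstrom: $60

Metered usage total: 6,422.
Proportional shares (ignoring caps): Marchetti 401.56; Quinlan 217.42; Bergstrom 51.02.
Cap binds for Quinlan ($140); residual $530 reallocated over remaining metered usage 4,338.
Shares after redistribution: Marchetti 470.26 → $470; Bergstrom 59.74 → $60.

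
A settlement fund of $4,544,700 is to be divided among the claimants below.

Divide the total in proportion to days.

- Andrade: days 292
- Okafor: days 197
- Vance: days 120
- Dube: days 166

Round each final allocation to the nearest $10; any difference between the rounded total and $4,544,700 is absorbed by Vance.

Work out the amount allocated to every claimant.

Days total: 775.
Proportional shares: Andrade 292/775 × $4,544,700 = 1,712,325.68; Okafor 197/775 × $4,544,700 = 1,155,233.42; Vance 120/775 × $4,544,700 = 703,695.48; Dube 166/775 × $4,544,700 = 973,445.42.
After rounding ($10): Andrade $1,712,330; Okafor $1,155,230; Vance $703,700; Dube $973,450. Sum = $4,544,710.
Difference $4,544,700 − $4,544,710 = −$10 applied to Vance: Vance becomes $703,690.

Andrade: $1,712,330 · Okafor: $1,155,230 · Vance: $703,690 · Dube: $973,450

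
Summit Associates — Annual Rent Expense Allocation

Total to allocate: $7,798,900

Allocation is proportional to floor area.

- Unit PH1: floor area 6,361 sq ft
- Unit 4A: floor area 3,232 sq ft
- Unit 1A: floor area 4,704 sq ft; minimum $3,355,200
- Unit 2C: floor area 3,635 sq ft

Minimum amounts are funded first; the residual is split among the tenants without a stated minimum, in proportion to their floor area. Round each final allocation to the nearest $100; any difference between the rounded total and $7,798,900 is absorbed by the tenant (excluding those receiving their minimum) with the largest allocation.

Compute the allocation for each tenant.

Guaranteed amounts: Unit 1A $3,355,200. Balance $4,443,700.
Balance split over remaining floor area 13,228: Unit PH1 2,136,859.37 → $2,136,900; Unit 4A 1,085,730.15 → $1,085,700; Unit 2C 1,221,110.49 → $1,221,100.

Unit PH1: $2,136,900 · Unit 4A: $1,085,700 · Unit 1A: $3,355,200 · Unit 2C: $1,221,100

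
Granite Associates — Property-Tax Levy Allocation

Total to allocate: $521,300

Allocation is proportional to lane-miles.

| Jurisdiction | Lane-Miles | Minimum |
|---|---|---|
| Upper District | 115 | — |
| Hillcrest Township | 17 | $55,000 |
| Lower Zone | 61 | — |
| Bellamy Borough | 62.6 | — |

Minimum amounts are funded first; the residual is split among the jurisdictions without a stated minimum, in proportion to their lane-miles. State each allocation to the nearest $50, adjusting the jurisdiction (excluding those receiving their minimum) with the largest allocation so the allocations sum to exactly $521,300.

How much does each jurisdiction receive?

Minimums first: Hillcrest Township $55,000. Remaining pool $466,300.
Remaining pool split over remaining lane-miles 238.6: Upper District 224,746.44 → $224,750; Lower Zone 119,213.33 → $119,200; Bellamy Borough 122,340.23 → $122,350.

Upper District: $224,750 · Hillcrest Township: $55,000 · Lower Zone: $119,200 · Bellamy Borough: $122,350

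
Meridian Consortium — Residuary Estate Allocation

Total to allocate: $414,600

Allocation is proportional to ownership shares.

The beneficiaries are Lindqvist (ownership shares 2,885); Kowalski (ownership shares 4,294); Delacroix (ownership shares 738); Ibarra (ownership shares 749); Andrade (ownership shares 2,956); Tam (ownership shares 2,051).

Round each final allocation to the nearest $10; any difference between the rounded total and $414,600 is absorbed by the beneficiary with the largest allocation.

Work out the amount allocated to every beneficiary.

Total ownership shares = 13,673.
Unrounded shares: Lindqvist 2,885/13,673 × $414,600 = 87,480.51; Kowalski 4,294/13,673 × $414,600 = 130,204.96; Delacroix 738/13,673 × $414,600 = 22,378.03; Ibarra 749/13,673 × $414,600 = 22,711.58; Andrade 2,956/13,673 × $414,600 = 89,633.41; Tam 2,051/13,673 × $414,600 = 62,191.52.
After rounding ($10): Lindqvist $87,480; Kowalski $130,200; Delacroix $22,380; Ibarra $22,710; Andrade $89,630; Tam $62,190. Sum = $414,590.
Difference $414,600 − $414,590 = +$10 applied to largest allocation (Kowalski): Kowalski becomes $130,210.

Lindqvist: $87,480 | Kowalski: $130,210 | Delacroix: $22,380 | Ibarra: $22,710 | Andrade: $89,630 | Tam: $62,190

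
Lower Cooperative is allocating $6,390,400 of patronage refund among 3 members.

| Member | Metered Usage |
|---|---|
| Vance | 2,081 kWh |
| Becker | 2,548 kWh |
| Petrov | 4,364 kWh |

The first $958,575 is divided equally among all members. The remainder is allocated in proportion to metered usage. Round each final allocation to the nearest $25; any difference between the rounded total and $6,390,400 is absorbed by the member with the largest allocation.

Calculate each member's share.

$958,575 shared equally gives $319,525 per member.
Remainder $5,431,825 by metered usage (total 8,993): Vance 1,256,936.26 → $1,256,925; Becker 1,539,007.02 → $1,539,000; Petrov 2,635,881.72 → $2,635,875.
Rounding difference +$25 on remainder applied to Petrov.
Totals: Vance $319,525 + $1,256,925 = $1,576,450; Becker $319,525 + $1,539,000 = $1,858,525; Petrov $319,525 + $2,635,900 = $2,955,425.

Vance: $1,576,450 | Becker: $1,858,525 | Petrov: $2,955,425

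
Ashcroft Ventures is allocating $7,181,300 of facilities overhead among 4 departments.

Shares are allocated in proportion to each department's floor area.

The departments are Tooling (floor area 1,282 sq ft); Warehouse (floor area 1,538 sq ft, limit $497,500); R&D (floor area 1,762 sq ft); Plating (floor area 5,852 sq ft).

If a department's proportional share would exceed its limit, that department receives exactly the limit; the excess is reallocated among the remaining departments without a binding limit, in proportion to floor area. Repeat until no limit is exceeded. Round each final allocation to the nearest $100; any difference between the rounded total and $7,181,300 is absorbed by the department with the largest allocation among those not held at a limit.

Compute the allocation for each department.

Sum of floor area: 10,434.
Pro-rata shares before constraints: Tooling 882,348.73; Warehouse 1,058,543.17; R&D 1,212,713.30; Plating 4,027,694.81.
Cap binds for Warehouse ($497,500); residual $6,683,800 reallocated over remaining floor area 8,896.
Shares after redistribution: Tooling 963,200.49 → $963,200; R&D 1,323,837.19 → $1,323,800; Plating 4,396,762.32 → $4,396,800.

Tooling: $963,200 · Warehouse: $497,500 · R&D: $1,323,800 · Plating: $4,396,800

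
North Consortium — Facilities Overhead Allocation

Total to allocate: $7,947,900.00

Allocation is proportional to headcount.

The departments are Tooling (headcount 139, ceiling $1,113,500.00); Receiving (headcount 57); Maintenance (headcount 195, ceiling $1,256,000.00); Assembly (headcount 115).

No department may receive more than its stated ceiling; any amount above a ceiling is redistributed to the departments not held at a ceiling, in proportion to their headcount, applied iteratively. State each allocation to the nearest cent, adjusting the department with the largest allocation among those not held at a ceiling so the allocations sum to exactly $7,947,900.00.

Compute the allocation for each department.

Combined headcount = 506.
Pro-rata shares before constraints: Tooling 2,183,316.4032; Receiving 895,316.7984; Maintenance 3,062,925.8893; Assembly 1,806,340.9091.
Held at cap: Tooling ($1,113,500.00), Maintenance ($1,256,000.00); residual $5,578,400.00 reallocated over remaining headcount 172.
Redistributed shares: Receiving 1,848,655.8140 → $1,848,655.81; Assembly 3,729,744.1860 → $3,729,744.19.

Tooling: $1,113,500.00 | Receiving: $1,848,655.81 | Maintenance: $1,256,000.00 | Assembly: $3,729,744.19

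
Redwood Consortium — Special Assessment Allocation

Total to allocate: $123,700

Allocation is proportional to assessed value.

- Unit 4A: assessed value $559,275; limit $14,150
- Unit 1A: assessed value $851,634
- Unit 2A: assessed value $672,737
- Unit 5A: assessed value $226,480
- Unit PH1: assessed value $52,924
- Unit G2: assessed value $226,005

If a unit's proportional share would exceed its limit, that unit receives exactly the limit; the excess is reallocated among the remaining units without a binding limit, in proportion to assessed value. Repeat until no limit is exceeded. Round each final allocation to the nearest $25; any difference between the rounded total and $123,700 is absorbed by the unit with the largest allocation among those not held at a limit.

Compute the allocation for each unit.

Unit 4A: $14,150 | Unit 1A: $45,975 | Unit 2A: $36,300 | Unit 5A: $12,225 | Unit PH1: $2,850 | Unit G2: $12,200

Assessed value total: 2,589,055.
Proportional shares (ignoring caps): Unit 4A 26,721.07; Unit 1A 40,689.41; Unit 2A 32,142.06; Unit 5A 10,820.77; Unit PH1 2,528.61; Unit G2 10,798.08.
Cap binds for Unit 4A ($14,150); remaining pool $109,550 reallocated over remaining assessed value 2,029,780.
Remaining shares: Unit 1A 45,963.85 → $45,975; Unit 2A 36,308.54 → $36,300; Unit 5A 12,223.44 → $12,225; Unit PH1 2,856.38 → $2,850; Unit G2 12,197.80 → $12,200.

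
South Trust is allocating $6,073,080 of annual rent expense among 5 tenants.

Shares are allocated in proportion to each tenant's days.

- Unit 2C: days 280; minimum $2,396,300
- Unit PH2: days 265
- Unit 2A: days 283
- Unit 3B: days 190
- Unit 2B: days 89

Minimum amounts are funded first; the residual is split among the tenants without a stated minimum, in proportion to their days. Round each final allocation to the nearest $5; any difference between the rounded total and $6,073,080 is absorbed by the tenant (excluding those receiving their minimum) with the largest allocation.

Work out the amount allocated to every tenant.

Minimums first: Unit 2C $2,396,300. Balance $3,676,780.
Balance split over remaining days 827: Unit PH2 1,178,170.13 → $1,178,170; Unit 2A 1,258,196.78 → $1,258,195; Unit 3B 844,725.76 → $844,725; Unit 2B 395,687.33 → $395,685.
Rounding difference +$5 applied to Unit 2A → $1,258,200.

Unit 2C: $2,396,300 | Unit PH2: $1,178,170 | Unit 2A: $1,258,200 | Unit 3B: $844,725 | Unit 2B: $395,685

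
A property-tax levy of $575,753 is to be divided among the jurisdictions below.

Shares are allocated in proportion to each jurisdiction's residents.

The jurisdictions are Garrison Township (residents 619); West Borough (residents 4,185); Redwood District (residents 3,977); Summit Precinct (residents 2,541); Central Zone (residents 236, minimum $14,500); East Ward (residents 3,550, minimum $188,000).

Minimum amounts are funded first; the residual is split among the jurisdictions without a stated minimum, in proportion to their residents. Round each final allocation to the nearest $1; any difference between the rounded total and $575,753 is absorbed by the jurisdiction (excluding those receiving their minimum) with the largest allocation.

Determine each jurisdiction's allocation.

Minimums first: Central Zone $14,500; East Ward $188,000. Residual $373,253.
Residual split over remaining residents 11,322: Garrison Township 20,406.61 → $20,407; West Borough 137,967.13 → $137,967; Redwood District 131,109.98 → $131,110; Summit Precinct 83,769.29 → $83,769.

Garrison Township: $20,407; West Borough: $137,967; Redwood District: $131,110; Summit Precinct: $83,769; Central Zone: $14,500; East Ward: $188,000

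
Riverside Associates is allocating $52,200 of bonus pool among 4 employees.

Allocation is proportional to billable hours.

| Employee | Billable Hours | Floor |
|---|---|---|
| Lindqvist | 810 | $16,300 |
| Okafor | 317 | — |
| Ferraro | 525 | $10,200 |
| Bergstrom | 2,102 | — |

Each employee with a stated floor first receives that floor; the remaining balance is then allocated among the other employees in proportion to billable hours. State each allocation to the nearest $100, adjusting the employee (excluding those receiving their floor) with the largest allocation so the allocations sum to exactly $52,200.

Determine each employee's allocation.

Lindqvist: $16,300 | Okafor: $3,400 | Ferraro: $10,200 | Bergstrom: $22,300

Fund the minimums — Lindqvist $16,300; Ferraro $10,200. Remaining pool $25,700.
Remaining pool split over remaining billable hours 2,419: Okafor 3,367.88 → $3,400; Bergstrom 22,332.12 → $22,300.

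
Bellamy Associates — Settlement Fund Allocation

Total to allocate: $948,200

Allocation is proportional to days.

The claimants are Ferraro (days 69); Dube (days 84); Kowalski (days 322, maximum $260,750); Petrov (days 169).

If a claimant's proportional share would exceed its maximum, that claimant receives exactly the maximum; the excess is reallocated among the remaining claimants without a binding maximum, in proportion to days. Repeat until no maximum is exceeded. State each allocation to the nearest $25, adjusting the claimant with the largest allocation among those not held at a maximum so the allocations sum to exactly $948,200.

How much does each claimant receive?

Ferraro: $147,300; Dube: $179,325; Kowalski: $260,750; Petrov: $360,825

Combined days = 644.
Unconstrained shares: Ferraro 101,592.86; Dube 123,678.26; Kowalski 474,100.00; Petrov 248,828.88.
Held at cap: Kowalski ($260,750); residual $687,450 reallocated over remaining days 322.
Shares after redistribution: Ferraro 147,310.71 → $147,300; Dube 179,334.78 → $179,325; Petrov 360,804.50 → $360,800.
Rounding difference +$25 applied to Petrov → $360,825.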